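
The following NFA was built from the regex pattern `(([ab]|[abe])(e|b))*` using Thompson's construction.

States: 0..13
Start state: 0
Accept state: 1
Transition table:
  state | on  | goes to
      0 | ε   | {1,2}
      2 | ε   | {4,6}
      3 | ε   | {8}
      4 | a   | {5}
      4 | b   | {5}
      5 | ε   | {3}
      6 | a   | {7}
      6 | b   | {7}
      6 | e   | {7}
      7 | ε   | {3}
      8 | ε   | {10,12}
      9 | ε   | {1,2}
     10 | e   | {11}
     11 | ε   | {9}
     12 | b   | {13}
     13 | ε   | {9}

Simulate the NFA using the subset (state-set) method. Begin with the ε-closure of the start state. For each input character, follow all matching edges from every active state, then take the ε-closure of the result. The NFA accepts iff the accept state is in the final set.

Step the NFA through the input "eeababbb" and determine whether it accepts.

Answer: ACCEPT

Steps:
start: ε-closure({0}) = {0,1,2,4,6}
'e' @ 1: {3,7,8,10,12}
'e' @ 2: {1,2,4,6,9,11}  ✓accept
'a' @ 3: {3,5,7,8,10,12}
'b' @ 4: {1,2,4,6,9,13}  ✓accept
'a' @ 5: {3,5,7,8,10,12}
'b' @ 6: {1,2,4,6,9,13}  ✓accept
'b' @ 7: {3,5,7,8,10,12}
'b' @ 8: {1,2,4,6,9,13}  ✓accept
end set {1,2,4,6,9,13} — state 1 in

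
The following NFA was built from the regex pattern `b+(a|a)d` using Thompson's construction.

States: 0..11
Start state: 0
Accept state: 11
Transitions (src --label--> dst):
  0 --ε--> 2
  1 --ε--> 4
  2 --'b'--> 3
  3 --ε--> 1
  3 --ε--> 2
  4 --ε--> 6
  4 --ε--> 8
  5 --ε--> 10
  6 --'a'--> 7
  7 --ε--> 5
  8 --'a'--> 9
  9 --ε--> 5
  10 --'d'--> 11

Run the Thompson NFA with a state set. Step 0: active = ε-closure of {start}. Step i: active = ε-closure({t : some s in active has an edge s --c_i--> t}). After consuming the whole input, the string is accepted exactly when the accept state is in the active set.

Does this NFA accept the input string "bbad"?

Answer: ACCEPT

Trace:
initial (ε-close {0}): {0,2}
'b' @ 1: {1,2,3,4,6,8}
'b' @ 2: {1,2,3,4,6,8}
'a' @ 3: {5,7,9,10}
'd' @ 4: {11}  (accept∈set)
after full input: {11}  (accept=11 in)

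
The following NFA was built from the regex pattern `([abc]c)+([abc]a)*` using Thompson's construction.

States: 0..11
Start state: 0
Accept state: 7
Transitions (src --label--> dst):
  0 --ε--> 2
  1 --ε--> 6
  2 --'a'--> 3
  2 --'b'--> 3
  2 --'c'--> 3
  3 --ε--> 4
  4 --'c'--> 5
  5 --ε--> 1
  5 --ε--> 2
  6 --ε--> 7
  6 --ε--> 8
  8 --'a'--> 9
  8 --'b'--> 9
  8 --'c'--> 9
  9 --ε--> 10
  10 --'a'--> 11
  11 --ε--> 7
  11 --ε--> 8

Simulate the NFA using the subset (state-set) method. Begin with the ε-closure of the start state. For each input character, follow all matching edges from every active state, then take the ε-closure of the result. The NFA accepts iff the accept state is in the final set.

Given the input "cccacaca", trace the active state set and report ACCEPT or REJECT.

Answer: ACCEPT

Steps:
S₀ = ε-closure({0}) = {0,2}
'c' @ 1: {3,4}
'c' @ 2: {1,2,5,6,7,8}  [accepting]
'c' @ 3: {3,4,9,10}
'a' @ 4: {7,8,11}  [accepting]
'c' @ 5: {9,10}
'a' @ 6: {7,8,11}  [accepting]
'c' @ 7: {9,10}
'a' @ 8: {7,8,11}  [accepting]
after full input: {7,8,11}  (accept=7 in)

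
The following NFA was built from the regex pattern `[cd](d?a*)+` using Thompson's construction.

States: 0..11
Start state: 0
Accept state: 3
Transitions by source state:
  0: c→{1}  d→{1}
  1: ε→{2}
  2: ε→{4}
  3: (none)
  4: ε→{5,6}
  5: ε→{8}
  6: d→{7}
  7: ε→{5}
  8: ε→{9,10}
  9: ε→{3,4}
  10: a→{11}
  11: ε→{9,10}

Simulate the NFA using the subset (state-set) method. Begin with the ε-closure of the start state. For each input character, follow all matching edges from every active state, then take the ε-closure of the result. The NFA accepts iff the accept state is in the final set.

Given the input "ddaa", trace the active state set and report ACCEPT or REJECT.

S₀ = ε-closure({0}) = {0}
'd' @ 1: {1,2,3,4,5,6,8,9,10}  (accept∈set)
'd' @ 2: {3,4,5,6,7,8,9,10}  (accept∈set)
'a' @ 3: {3,4,5,6,8,9,10,11}  (accept∈set)
'a' @ 4: {3,4,5,6,8,9,10,11}  (accept∈set)
end set {3,4,5,6,8,9,10,11} — state 3 in

Answer: ACCEPT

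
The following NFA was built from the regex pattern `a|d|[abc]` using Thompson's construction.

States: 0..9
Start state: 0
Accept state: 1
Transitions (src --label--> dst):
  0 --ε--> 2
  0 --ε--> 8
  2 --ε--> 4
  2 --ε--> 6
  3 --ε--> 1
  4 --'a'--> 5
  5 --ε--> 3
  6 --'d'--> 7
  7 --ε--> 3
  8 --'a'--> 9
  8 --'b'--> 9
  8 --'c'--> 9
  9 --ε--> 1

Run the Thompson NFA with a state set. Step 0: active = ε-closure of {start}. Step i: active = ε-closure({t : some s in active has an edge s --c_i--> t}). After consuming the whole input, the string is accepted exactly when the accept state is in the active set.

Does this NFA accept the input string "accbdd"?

Answer: REJECT

Trace:
S₀ = ε-closure({0}) = {0,2,4,6,8}
'a' @ 1: {1,3,5,9}  [accepting]
'c' @ 2: {}  — dead — no transitions
rest 'cbdd' ignored (set empty)
end set {} — state 1 not in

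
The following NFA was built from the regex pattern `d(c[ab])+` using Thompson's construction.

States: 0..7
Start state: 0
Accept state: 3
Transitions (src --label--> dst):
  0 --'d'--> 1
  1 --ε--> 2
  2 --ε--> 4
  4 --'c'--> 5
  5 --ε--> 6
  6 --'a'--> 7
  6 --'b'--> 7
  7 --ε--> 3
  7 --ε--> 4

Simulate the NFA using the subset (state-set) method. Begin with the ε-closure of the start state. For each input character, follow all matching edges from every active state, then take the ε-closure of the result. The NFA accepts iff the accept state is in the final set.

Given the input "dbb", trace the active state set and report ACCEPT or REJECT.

Answer: REJECT

Trace:
initial (ε-close {0}): {0}
'd' @ 1: {1,2,4}
'b' @ 2: {}  — state set empty
rest 'b' ignored (set empty)
final: {}; accept 3 not in set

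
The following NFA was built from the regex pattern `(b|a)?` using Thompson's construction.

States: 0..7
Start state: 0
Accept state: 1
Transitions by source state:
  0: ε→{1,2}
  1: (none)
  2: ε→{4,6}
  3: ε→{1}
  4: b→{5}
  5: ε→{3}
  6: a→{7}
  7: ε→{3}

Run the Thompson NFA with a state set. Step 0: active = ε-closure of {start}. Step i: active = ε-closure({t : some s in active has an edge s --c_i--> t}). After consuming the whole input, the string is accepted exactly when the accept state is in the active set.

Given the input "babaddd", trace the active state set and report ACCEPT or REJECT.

S₀ = ε-closure({0}) = {0,1,2,4,6}
'b' @ 1: {1,3,5}  (accept∈set)
'a' @ 2: {}  — no active states
rest 'baddd' ignored (set empty)
end set {} — state 1 not in

Answer: REJECT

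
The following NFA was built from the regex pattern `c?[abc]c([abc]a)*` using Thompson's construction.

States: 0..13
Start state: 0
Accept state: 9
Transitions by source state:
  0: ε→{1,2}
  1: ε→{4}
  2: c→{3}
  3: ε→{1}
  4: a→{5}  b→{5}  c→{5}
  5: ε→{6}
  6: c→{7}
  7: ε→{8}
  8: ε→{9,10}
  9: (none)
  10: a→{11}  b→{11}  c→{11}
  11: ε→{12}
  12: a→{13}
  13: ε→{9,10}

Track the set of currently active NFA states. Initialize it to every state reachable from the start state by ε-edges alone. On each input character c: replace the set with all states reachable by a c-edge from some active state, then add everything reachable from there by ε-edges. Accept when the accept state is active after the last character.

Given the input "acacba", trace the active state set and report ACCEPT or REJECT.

Answer: REJECT

Steps:
S₀ = ε-closure({0}) = {0,1,2,4}
'a' @ 1: {5,6}
'c' @ 2: {7,8,9,10}  (accept∈set)
'a' @ 3: {11,12}
'c' @ 4: {}  — state set empty
rest 'ba' ignored (set empty)
end set {} — state 9 not in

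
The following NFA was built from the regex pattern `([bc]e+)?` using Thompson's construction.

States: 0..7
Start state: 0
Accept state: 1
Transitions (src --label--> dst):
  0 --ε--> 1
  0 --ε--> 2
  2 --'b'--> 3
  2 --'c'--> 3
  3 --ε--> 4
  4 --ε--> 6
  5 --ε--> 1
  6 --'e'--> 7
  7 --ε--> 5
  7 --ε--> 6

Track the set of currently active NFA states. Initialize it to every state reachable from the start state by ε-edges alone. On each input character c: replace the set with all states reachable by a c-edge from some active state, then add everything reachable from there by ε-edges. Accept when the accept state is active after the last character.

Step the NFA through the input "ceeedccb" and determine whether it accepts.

start: ε-closure({0}) = {0,1,2}
'c' @ 1: {3,4,6}
'e' @ 2: {1,5,6,7}  (accept∈set)
'e' @ 3: {1,5,6,7}  (accept∈set)
'e' @ 4: {1,5,6,7}  (accept∈set)
'd' @ 5: {}  — no active states
rest 'ccb' ignored (set empty)
final: {}; accept 1 not in set

Answer: REJECT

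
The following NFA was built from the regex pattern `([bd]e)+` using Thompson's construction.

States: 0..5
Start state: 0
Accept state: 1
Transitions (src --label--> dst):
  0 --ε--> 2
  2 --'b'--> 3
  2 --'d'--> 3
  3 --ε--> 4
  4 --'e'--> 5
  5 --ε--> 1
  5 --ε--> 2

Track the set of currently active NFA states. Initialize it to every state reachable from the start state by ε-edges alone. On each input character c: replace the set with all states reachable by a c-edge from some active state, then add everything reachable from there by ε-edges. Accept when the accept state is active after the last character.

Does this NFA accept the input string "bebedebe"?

Answer: ACCEPT

Trace:
start: ε-closure({0}) = {0,2}
'b' @ 1: {3,4}
'e' @ 2: {1,2,5}  ✓accept
'b' @ 3: {3,4}
'e' @ 4: {1,2,5}  ✓accept
'd' @ 5: {3,4}
'e' @ 6: {1,2,5}  ✓accept
'b' @ 7: {3,4}
'e' @ 8: {1,2,5}  ✓accept
final: {1,2,5}; accept 1 in set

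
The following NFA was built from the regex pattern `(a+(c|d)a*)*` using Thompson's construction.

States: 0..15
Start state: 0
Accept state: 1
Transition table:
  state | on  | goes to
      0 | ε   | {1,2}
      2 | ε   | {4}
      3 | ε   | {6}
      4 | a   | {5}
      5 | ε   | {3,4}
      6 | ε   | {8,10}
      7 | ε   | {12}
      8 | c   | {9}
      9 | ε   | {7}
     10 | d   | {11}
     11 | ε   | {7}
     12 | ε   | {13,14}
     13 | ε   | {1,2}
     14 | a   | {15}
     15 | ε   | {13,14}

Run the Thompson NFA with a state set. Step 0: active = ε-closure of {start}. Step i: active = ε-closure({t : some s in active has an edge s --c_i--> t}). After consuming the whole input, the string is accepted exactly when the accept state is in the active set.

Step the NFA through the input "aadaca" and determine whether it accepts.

Answer: ACCEPT

Derivation:
start: ε-closure({0}) = {0,1,2,4}
'a' @ 1: {3,4,5,6,8,10}
'a' @ 2: {3,4,5,6,8,10}
'd' @ 3: {1,2,4,7,11,12,13,14}  ✓accept
'a' @ 4: {1,2,3,4,5,6,8,10,13,14,15}  ✓accept
'c' @ 5: {1,2,4,7,9,12,13,14}  ✓accept
'a' @ 6: {1,2,3,4,5,6,8,10,13,14,15}  ✓accept
after full input: {1,2,3,4,5,6,8,10,13,14,15}  (accept=1 in)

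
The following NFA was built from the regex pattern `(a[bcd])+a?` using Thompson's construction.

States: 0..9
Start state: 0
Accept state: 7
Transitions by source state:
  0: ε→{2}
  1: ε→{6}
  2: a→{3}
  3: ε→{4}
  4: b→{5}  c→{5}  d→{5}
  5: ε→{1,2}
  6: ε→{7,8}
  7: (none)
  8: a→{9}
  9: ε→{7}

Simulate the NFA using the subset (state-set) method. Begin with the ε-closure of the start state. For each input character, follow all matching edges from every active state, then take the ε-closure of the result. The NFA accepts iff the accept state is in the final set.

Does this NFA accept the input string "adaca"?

Answer: ACCEPT

Trace:
start: ε-closure({0}) = {0,2}
'a' @ 1: {3,4}
'd' @ 2: {1,2,5,6,7,8}  (accept∈set)
'a' @ 3: {3,4,7,9}  (accept∈set)
'c' @ 4: {1,2,5,6,7,8}  (accept∈set)
'a' @ 5: {3,4,7,9}  (accept∈set)
end set {3,4,7,9} — state 7 in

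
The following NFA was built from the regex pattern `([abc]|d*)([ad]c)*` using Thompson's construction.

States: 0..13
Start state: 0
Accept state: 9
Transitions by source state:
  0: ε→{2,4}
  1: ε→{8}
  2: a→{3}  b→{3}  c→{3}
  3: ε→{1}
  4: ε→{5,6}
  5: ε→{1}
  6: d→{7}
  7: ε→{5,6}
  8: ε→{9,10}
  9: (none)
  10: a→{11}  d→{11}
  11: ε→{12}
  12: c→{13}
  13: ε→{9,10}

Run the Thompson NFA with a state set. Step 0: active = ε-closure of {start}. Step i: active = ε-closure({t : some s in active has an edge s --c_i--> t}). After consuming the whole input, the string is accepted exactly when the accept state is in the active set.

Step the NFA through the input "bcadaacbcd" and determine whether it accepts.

Answer: REJECT

Derivation:
start: ε-closure({0}) = {0,1,2,4,5,6,8,9,10}
'b' @ 1: {1,3,8,9,10}  ✓accept
'c' @ 2: {}  — dead — no transitions
rest 'adaacbcd' ignored (set empty)
after full input: {}  (accept=9 not in)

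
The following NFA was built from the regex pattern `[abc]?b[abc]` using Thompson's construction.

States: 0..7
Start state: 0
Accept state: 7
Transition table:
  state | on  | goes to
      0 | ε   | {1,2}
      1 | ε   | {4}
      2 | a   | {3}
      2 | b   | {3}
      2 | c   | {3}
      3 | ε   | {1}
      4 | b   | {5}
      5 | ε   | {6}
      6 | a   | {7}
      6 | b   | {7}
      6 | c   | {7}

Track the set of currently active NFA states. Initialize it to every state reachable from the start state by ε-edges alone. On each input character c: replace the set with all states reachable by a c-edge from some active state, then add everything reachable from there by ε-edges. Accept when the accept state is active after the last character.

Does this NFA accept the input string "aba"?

initial (ε-close {0}): {0,1,2,4}
'a' @ 1: {1,3,4}
'b' @ 2: {5,6}
'a' @ 3: {7}  (accept∈set)
final: {7}; accept 7 in set

Answer: ACCEPT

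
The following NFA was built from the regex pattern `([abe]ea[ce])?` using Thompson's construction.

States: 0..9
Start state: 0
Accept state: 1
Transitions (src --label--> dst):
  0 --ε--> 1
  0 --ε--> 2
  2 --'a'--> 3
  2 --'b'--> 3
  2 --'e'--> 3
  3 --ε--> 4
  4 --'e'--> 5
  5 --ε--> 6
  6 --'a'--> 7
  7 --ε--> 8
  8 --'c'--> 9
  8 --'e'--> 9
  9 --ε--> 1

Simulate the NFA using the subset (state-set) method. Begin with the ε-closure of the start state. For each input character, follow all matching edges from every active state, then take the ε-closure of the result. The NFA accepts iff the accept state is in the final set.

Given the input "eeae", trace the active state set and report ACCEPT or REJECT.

Answer: ACCEPT

Steps:
start: ε-closure({0}) = {0,1,2}
'e' @ 1: {3,4}
'e' @ 2: {5,6}
'a' @ 3: {7,8}
'e' @ 4: {1,9}  ✓accept
after full input: {1,9}  (accept=1 in)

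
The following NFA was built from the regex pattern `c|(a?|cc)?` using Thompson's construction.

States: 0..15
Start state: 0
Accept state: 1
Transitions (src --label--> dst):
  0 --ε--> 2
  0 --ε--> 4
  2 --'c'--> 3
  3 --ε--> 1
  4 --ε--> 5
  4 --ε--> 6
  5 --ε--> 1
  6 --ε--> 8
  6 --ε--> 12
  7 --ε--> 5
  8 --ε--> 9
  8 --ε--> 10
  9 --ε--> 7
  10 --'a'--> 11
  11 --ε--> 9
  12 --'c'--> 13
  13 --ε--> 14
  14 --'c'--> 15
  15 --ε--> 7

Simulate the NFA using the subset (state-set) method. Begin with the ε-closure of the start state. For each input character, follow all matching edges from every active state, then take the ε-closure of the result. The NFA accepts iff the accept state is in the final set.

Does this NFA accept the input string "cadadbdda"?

Answer: REJECT

Trace:
S₀ = ε-closure({0}) = {0,1,2,4,5,6,7,8,9,10,12}
'c' @ 1: {1,3,13,14}  ✓accept
'a' @ 2: {}  — state set empty
rest 'dadbdda' ignored (set empty)
end set {} — state 1 not in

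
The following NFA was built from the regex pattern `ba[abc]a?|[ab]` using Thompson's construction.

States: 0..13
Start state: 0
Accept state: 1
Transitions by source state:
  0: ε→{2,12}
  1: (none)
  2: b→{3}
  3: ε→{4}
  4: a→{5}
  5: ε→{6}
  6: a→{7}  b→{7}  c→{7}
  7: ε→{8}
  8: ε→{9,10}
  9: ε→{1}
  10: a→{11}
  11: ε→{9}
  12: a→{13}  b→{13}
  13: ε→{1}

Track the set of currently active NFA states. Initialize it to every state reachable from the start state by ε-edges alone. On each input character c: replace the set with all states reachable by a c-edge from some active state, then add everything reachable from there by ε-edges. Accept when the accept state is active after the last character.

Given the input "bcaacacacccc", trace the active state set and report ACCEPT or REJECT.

Answer: REJECT

Derivation:
S₀ = ε-closure({0}) = {0,2,12}
'b' @ 1: {1,3,4,13}  [accepting]
'c' @ 2: {}  — no active states
rest 'aacacacccc' ignored (set empty)
after full input: {}  (accept=1 not in)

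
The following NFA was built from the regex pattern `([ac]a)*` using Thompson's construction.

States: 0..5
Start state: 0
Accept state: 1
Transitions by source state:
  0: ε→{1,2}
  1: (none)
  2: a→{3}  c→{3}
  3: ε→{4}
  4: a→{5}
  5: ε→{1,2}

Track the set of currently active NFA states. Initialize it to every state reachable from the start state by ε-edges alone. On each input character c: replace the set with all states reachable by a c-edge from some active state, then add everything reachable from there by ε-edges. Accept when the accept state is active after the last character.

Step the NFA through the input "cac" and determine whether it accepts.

Answer: REJECT

Trace:
initial (ε-close {0}): {0,1,2}
'c' @ 1: {3,4}
'a' @ 2: {1,2,5}  (accept∈set)
'c' @ 3: {3,4}
after full input: {3,4}  (accept=1 not in)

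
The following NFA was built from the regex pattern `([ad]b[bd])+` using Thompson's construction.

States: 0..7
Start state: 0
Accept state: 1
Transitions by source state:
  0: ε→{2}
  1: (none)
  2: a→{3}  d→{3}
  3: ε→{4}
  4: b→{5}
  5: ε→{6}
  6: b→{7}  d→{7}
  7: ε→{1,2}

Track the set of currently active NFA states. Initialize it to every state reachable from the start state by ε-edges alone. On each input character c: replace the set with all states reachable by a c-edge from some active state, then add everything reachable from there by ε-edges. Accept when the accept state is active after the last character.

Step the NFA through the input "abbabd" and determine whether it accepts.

Answer: ACCEPT

Trace:
S₀ = ε-closure({0}) = {0,2}
'a' @ 1: {3,4}
'b' @ 2: {5,6}
'b' @ 3: {1,2,7}  (accept∈set)
'a' @ 4: {3,4}
'b' @ 5: {5,6}
'd' @ 6: {1,2,7}  (accept∈set)
after full input: {1,2,7}  (accept=1 in)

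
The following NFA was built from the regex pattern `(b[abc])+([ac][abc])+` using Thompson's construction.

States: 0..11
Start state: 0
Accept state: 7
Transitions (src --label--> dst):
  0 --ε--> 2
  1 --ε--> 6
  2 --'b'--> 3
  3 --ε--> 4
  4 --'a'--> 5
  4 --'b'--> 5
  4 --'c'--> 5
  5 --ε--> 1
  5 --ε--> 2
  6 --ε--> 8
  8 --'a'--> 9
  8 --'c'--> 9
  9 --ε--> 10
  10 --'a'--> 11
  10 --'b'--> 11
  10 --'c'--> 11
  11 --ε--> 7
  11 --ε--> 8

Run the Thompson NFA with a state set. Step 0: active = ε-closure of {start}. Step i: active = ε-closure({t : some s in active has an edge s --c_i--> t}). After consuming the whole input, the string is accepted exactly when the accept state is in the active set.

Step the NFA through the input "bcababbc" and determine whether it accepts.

Answer: REJECT

Steps:
S₀ = ε-closure({0}) = {0,2}
'b' @ 1: {3,4}
'c' @ 2: {1,2,5,6,8}
'a' @ 3: {9,10}
'b' @ 4: {7,8,11}  ✓accept
'a' @ 5: {9,10}
'b' @ 6: {7,8,11}  ✓accept
'b' @ 7: {}  — dead — no transitions
rest 'c' ignored (set empty)
final: {}; accept 7 not in set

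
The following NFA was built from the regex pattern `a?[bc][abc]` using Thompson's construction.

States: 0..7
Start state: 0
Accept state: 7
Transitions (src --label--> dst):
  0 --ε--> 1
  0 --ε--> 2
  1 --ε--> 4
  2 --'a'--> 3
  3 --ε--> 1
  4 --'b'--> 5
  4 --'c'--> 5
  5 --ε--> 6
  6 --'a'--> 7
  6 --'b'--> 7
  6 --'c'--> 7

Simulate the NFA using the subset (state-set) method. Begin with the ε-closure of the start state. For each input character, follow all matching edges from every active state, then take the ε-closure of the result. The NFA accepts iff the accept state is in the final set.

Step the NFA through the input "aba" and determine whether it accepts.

S₀ = ε-closure({0}) = {0,1,2,4}
'a' @ 1: {1,3,4}
'b' @ 2: {5,6}
'a' @ 3: {7}  [accepting]
after full input: {7}  (accept=7 in)

Answer: ACCEPT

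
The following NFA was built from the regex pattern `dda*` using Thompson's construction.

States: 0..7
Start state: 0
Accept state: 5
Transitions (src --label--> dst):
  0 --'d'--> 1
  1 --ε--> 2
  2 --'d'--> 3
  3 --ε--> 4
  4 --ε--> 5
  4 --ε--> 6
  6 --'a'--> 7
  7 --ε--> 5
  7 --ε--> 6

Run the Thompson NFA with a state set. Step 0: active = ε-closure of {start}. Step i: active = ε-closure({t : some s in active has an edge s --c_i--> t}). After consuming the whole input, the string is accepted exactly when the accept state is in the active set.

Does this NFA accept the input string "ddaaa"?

Answer: ACCEPT

Steps:
S₀ = ε-closure({0}) = {0}
'd' @ 1: {1,2}
'd' @ 2: {3,4,5,6}  [accepting]
'a' @ 3: {5,6,7}  [accepting]
'a' @ 4: {5,6,7}  [accepting]
'a' @ 5: {5,6,7}  [accepting]
end set {5,6,7} — state 5 in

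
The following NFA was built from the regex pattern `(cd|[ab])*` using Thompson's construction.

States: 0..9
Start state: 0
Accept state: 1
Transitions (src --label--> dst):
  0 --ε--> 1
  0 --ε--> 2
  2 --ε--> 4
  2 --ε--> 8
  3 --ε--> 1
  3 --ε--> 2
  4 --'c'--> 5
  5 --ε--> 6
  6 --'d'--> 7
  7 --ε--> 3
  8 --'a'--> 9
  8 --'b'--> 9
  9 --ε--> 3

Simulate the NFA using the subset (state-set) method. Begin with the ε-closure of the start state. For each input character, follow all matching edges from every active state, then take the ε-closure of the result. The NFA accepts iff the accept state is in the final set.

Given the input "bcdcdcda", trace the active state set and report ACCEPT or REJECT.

Answer: ACCEPT

Steps:
S₀ = ε-closure({0}) = {0,1,2,4,8}
'b' @ 1: {1,2,3,4,8,9}  ✓accept
'c' @ 2: {5,6}
'd' @ 3: {1,2,3,4,7,8}  ✓accept
'c' @ 4: {5,6}
'd' @ 5: {1,2,3,4,7,8}  ✓accept
'c' @ 6: {5,6}
'd' @ 7: {1,2,3,4,7,8}  ✓accept
'a' @ 8: {1,2,3,4,8,9}  ✓accept
final: {1,2,3,4,8,9}; accept 1 in set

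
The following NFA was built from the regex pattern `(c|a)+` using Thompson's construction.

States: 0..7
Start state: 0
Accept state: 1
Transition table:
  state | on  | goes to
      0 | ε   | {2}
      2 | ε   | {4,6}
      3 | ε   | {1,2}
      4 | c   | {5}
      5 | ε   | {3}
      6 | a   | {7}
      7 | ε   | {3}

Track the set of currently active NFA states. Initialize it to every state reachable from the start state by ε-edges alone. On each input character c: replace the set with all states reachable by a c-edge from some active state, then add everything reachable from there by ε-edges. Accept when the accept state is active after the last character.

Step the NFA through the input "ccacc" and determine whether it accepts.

initial (ε-close {0}): {0,2,4,6}
'c' @ 1: {1,2,3,4,5,6}  [accepting]
'c' @ 2: {1,2,3,4,5,6}  [accepting]
'a' @ 3: {1,2,3,4,6,7}  [accepting]
'c' @ 4: {1,2,3,4,5,6}  [accepting]
'c' @ 5: {1,2,3,4,5,6}  [accepting]
end set {1,2,3,4,5,6} — state 1 in

Answer: ACCEPT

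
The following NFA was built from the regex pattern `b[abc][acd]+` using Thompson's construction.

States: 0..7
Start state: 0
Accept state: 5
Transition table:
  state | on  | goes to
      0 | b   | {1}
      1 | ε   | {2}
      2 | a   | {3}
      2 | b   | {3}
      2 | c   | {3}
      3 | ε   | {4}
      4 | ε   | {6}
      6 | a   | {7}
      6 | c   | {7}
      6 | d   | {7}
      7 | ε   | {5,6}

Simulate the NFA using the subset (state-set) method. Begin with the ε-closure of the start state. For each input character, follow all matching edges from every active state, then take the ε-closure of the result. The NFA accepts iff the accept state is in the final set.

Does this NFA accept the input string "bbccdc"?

Answer: ACCEPT

Trace:
S₀ = ε-closure({0}) = {0}
'b' @ 1: {1,2}
'b' @ 2: {3,4,6}
'c' @ 3: {5,6,7}  ✓accept
'c' @ 4: {5,6,7}  ✓accept
'd' @ 5: {5,6,7}  ✓accept
'c' @ 6: {5,6,7}  ✓accept
after full input: {5,6,7}  (accept=5 in)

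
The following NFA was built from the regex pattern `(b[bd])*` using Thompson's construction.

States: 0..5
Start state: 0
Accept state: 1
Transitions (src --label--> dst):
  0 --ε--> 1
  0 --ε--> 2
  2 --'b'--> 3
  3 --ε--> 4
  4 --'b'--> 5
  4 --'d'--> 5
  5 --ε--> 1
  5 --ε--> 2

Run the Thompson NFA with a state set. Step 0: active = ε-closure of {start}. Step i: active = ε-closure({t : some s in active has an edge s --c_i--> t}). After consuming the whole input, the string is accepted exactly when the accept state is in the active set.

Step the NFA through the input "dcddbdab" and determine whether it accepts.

S₀ = ε-closure({0}) = {0,1,2}
'd' @ 1: {}  — no active states
rest 'cddbdab' ignored (set empty)
after full input: {}  (accept=1 not in)

Answer: REJECT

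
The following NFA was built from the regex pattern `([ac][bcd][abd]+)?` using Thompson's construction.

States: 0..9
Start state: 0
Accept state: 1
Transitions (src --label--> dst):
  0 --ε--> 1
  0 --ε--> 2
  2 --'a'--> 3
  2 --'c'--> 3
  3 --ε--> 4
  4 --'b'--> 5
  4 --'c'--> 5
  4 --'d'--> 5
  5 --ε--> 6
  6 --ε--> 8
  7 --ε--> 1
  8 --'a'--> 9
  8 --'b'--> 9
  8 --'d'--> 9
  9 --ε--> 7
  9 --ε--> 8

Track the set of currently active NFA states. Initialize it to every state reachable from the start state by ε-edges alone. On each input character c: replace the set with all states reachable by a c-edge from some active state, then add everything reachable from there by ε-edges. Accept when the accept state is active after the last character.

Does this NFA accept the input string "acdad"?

Answer: ACCEPT

Steps:
initial (ε-close {0}): {0,1,2}
'a' @ 1: {3,4}
'c' @ 2: {5,6,8}
'd' @ 3: {1,7,8,9}  (accept∈set)
'a' @ 4: {1,7,8,9}  (accept∈set)
'd' @ 5: {1,7,8,9}  (accept∈set)
final: {1,7,8,9}; accept 1 in set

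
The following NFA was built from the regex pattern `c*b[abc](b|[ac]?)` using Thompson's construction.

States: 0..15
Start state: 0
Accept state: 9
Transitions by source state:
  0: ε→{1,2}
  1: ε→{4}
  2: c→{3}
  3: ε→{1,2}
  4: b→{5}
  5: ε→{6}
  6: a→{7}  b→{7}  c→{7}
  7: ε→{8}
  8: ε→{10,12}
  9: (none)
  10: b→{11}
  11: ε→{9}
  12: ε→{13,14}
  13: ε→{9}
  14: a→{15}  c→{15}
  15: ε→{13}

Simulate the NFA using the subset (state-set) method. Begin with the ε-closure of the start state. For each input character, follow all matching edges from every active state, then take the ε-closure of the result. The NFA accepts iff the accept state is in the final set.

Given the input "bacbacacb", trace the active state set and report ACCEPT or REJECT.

initial (ε-close {0}): {0,1,2,4}
'b' @ 1: {5,6}
'a' @ 2: {7,8,9,10,12,13,14}  (accept∈set)
'c' @ 3: {9,13,15}  (accept∈set)
'b' @ 4: {}  — state set empty
rest 'acacb' ignored (set empty)
end set {} — state 9 not in

Answer: REJECT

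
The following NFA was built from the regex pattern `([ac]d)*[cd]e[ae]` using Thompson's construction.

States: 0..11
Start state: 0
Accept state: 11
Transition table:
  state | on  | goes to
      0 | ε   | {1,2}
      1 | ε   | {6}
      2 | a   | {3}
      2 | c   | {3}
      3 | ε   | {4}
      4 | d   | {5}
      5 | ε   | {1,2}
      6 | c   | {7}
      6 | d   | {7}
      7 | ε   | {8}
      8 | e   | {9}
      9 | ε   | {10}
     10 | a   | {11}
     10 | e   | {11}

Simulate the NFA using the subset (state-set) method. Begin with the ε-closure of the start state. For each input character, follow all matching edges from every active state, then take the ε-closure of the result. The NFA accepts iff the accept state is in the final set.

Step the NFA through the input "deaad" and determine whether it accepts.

Answer: REJECT

Derivation:
initial (ε-close {0}): {0,1,2,6}
'd' @ 1: {7,8}
'e' @ 2: {9,10}
'a' @ 3: {11}  ✓accept
'a' @ 4: {}  — no active states
rest 'd' ignored (set empty)
final: {}; accept 11 not in set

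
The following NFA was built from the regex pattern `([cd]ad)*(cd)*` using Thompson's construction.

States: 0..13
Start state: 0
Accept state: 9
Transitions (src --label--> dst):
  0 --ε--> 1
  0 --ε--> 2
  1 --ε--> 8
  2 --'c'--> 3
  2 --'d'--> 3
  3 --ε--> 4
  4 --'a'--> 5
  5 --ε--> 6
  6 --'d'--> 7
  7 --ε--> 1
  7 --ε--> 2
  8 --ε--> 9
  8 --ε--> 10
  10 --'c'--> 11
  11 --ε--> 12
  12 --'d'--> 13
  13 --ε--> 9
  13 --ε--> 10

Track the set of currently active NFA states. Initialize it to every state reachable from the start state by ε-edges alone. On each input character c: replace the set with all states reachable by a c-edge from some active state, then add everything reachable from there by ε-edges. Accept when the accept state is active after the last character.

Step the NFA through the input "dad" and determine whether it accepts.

initial (ε-close {0}): {0,1,2,8,9,10}
'd' @ 1: {3,4}
'a' @ 2: {5,6}
'd' @ 3: {1,2,7,8,9,10}  [accepting]
final: {1,2,7,8,9,10}; accept 9 in set

Answer: ACCEPT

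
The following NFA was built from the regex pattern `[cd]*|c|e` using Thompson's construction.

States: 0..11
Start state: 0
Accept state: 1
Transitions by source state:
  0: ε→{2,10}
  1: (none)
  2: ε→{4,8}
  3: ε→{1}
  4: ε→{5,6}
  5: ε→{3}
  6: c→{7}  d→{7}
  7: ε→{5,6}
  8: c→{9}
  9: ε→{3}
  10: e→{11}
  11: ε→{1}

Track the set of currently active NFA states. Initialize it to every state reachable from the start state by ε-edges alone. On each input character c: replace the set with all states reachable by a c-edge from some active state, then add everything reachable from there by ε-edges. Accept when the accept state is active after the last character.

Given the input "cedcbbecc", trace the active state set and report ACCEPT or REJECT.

start: ε-closure({0}) = {0,1,2,3,4,5,6,8,10}
'c' @ 1: {1,3,5,6,7,9}  ✓accept
'e' @ 2: {}  — dead — no transitions
rest 'dcbbecc' ignored (set empty)
end set {} — state 1 not in

Answer: REJECT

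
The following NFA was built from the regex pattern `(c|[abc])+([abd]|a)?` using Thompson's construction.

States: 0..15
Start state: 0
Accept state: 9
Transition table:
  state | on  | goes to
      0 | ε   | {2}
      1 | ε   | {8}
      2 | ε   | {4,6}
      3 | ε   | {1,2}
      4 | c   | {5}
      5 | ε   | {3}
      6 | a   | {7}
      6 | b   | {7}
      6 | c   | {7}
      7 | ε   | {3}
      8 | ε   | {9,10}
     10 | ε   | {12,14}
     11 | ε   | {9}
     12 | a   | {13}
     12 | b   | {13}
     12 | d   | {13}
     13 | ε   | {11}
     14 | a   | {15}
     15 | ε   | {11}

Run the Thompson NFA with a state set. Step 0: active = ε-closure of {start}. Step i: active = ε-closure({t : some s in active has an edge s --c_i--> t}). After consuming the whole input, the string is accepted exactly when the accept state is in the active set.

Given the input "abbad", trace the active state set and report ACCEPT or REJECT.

initial (ε-close {0}): {0,2,4,6}
'a' @ 1: {1,2,3,4,6,7,8,9,10,12,14}  ✓accept
'b' @ 2: {1,2,3,4,6,7,8,9,10,11,12,13,14}  ✓accept
'b' @ 3: {1,2,3,4,6,7,8,9,10,11,12,13,14}  ✓accept
'a' @ 4: {1,2,3,4,6,7,8,9,10,11,12,13,14,15}  ✓accept
'd' @ 5: {9,11,13}  ✓accept
end set {9,11,13} — state 9 in

Answer: ACCEPT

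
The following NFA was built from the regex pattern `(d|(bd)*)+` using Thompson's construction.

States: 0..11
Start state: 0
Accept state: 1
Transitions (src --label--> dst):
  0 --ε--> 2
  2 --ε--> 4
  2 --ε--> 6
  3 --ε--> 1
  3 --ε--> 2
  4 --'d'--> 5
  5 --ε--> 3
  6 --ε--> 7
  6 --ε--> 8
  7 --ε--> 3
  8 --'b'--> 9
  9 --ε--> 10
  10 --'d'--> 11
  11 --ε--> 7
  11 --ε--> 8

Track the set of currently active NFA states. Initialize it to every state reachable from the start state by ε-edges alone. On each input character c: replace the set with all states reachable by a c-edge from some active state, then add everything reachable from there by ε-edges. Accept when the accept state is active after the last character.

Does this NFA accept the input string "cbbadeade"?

initial (ε-close {0}): {0,1,2,3,4,6,7,8}
'c' @ 1: {}  — state set empty
rest 'bbadeade' ignored (set empty)
end set {} — state 1 not in

Answer: REJECT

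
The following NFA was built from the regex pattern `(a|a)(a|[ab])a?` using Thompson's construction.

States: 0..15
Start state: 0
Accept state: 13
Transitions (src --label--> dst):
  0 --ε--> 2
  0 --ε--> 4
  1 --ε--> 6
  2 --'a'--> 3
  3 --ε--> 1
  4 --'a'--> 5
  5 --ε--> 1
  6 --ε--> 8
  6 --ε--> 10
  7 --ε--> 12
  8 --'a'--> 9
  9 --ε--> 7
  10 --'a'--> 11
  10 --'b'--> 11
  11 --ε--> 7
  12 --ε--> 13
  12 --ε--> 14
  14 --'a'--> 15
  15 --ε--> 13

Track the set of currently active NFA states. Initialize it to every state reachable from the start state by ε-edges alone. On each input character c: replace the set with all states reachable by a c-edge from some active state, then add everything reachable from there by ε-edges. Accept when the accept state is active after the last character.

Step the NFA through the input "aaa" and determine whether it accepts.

initial (ε-close {0}): {0,2,4}
'a' @ 1: {1,3,5,6,8,10}
'a' @ 2: {7,9,11,12,13,14}  [accepting]
'a' @ 3: {13,15}  [accepting]
final: {13,15}; accept 13 in set

Answer: ACCEPT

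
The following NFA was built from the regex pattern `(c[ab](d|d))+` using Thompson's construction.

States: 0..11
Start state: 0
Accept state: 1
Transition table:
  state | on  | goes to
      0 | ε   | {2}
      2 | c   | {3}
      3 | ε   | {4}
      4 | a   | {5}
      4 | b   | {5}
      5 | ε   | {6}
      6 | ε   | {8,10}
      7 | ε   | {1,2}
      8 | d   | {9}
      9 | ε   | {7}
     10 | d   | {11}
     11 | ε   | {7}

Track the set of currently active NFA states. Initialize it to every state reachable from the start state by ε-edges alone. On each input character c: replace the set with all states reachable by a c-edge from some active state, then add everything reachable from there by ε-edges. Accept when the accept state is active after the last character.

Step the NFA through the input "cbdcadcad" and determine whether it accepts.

start: ε-closure({0}) = {0,2}
'c' @ 1: {3,4}
'b' @ 2: {5,6,8,10}
'd' @ 3: {1,2,7,9,11}  (accept∈set)
'c' @ 4: {3,4}
'a' @ 5: {5,6,8,10}
'd' @ 6: {1,2,7,9,11}  (accept∈set)
'c' @ 7: {3,4}
'a' @ 8: {5,6,8,10}
'd' @ 9: {1,2,7,9,11}  (accept∈set)
after full input: {1,2,7,9,11}  (accept=1 in)

Answer: ACCEPT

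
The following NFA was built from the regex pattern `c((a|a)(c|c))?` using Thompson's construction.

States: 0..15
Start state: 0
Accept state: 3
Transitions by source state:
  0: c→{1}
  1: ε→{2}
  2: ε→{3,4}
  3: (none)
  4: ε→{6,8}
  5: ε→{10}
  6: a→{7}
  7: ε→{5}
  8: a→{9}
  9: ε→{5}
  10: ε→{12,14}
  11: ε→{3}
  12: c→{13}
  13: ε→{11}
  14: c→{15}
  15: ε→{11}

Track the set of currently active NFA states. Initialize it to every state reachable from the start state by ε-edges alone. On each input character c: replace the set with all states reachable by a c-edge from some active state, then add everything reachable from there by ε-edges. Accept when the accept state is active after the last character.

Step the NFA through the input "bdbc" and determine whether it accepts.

Answer: REJECT

Steps:
start: ε-closure({0}) = {0}
'b' @ 1: {}  — no active states
rest 'dbc' ignored (set empty)
after full input: {}  (accept=3 not in)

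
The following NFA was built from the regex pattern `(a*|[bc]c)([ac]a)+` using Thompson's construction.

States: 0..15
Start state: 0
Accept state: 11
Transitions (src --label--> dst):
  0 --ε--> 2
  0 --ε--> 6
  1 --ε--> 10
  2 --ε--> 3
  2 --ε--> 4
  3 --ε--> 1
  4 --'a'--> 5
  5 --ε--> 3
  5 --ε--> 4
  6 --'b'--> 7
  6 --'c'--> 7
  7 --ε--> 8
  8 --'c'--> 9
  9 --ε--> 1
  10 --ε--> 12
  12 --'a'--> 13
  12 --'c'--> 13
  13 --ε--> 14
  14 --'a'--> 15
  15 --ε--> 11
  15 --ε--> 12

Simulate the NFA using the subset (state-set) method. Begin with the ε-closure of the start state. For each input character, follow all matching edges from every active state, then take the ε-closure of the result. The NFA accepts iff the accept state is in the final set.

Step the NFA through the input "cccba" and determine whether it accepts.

start: ε-closure({0}) = {0,1,2,3,4,6,10,12}
'c' @ 1: {7,8,13,14}
'c' @ 2: {1,9,10,12}
'c' @ 3: {13,14}
'b' @ 4: {}  — dead — no transitions
rest 'a' ignored (set empty)
after full input: {}  (accept=11 not in)

Answer: REJECT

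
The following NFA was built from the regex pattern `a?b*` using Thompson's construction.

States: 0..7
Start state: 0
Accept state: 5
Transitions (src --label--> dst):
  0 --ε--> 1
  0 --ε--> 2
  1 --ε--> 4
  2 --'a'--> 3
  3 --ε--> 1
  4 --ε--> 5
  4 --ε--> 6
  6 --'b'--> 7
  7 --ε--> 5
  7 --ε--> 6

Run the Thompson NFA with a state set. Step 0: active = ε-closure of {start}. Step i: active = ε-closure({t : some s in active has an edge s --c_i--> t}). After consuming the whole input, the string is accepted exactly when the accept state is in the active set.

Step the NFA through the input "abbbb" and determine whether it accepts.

initial (ε-close {0}): {0,1,2,4,5,6}
'a' @ 1: {1,3,4,5,6}  ✓accept
'b' @ 2: {5,6,7}  ✓accept
'b' @ 3: {5,6,7}  ✓accept
'b' @ 4: {5,6,7}  ✓accept
'b' @ 5: {5,6,7}  ✓accept
final: {5,6,7}; accept 5 in set

Answer: ACCEPT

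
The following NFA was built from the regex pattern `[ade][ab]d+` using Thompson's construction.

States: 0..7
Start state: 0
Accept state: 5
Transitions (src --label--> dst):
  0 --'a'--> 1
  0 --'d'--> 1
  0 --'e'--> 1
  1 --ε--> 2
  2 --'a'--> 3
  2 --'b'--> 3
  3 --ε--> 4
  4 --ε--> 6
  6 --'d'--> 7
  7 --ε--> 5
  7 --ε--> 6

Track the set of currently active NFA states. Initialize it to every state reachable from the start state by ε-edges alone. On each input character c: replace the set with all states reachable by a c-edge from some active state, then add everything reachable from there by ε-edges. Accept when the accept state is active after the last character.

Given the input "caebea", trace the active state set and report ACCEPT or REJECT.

Answer: REJECT

Steps:
S₀ = ε-closure({0}) = {0}
'c' @ 1: {}  — no active states
rest 'aebea' ignored (set empty)
final: {}; accept 5 not in set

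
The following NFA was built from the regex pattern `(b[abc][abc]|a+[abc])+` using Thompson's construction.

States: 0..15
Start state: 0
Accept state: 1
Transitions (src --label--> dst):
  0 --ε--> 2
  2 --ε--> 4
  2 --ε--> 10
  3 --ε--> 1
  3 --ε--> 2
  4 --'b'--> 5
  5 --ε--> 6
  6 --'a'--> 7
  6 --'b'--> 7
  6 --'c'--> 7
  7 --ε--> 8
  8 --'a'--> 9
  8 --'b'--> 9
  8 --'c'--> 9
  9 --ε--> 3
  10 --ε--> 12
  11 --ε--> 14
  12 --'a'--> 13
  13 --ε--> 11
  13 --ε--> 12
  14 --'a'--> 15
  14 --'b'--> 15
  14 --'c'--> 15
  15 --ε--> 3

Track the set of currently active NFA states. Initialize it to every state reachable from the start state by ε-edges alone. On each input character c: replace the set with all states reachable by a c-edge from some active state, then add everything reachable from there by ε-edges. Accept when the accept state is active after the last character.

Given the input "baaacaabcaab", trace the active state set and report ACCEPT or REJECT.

Answer: ACCEPT

Derivation:
initial (ε-close {0}): {0,2,4,10,12}
'b' @ 1: {5,6}
'a' @ 2: {7,8}
'a' @ 3: {1,2,3,4,9,10,12}  [accepting]
'a' @ 4: {11,12,13,14}
'c' @ 5: {1,2,3,4,10,12,15}  [accepting]
'a' @ 6: {11,12,13,14}
'a' @ 7: {1,2,3,4,10,11,12,13,14,15}  [accepting]
'b' @ 8: {1,2,3,4,5,6,10,12,15}  [accepting]
'c' @ 9: {7,8}
'a' @ 10: {1,2,3,4,9,10,12}  [accepting]
'a' @ 11: {11,12,13,14}
'b' @ 12: {1,2,3,4,10,12,15}  [accepting]
after full input: {1,2,3,4,10,12,15}  (accept=1 in)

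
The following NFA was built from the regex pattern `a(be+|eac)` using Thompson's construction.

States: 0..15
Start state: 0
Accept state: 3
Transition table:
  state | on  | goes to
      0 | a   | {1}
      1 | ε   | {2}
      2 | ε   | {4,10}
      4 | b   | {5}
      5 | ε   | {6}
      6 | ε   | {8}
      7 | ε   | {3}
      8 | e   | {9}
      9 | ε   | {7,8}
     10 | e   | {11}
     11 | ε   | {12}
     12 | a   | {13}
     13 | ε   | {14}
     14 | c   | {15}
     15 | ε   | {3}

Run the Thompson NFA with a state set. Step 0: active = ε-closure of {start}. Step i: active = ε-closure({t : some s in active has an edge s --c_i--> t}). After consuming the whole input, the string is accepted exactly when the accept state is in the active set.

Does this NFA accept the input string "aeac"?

Answer: ACCEPT

Derivation:
S₀ = ε-closure({0}) = {0}
'a' @ 1: {1,2,4,10}
'e' @ 2: {11,12}
'a' @ 3: {13,14}
'c' @ 4: {3,15}  [accepting]
end set {3,15} — state 3 in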